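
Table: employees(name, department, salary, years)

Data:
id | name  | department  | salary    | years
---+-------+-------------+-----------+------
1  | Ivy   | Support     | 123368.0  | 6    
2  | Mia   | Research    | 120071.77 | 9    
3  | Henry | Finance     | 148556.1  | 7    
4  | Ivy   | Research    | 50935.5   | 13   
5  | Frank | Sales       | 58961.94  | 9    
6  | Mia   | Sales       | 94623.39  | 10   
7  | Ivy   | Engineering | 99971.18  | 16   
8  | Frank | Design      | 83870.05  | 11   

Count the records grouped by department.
SELECT department, COUNT(*) as count
FROM employees
GROUP BY department

Result:
  Design: 1
  Engineering: 1
  Finance: 1
  Research: 2
  Sales: 2
  Support: 1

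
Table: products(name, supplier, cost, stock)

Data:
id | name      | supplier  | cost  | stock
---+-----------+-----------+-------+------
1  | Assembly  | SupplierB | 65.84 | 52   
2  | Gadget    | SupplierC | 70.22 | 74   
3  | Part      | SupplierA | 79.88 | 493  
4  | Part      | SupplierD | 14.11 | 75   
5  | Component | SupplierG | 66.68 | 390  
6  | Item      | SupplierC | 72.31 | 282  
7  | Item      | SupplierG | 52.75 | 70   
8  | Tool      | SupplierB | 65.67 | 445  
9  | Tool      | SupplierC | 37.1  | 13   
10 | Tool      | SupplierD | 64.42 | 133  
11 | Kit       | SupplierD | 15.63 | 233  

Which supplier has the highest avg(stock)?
SELECT supplier, AVG(stock) as val
FROM products
GROUP BY supplier
ORDER BY val DESC
LIMIT 1

Result: SupplierA with avg(stock) = 493.00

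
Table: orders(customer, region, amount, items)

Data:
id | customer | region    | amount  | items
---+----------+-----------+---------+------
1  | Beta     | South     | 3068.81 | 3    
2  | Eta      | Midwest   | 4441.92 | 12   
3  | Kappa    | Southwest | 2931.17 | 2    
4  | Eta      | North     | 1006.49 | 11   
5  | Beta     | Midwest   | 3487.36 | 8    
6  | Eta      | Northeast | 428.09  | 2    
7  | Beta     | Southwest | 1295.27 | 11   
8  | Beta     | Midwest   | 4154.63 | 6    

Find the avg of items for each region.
SELECT region, AVG(items) as result
FROM orders
GROUP BY region

Result:
  Midwest: 8.67
  North: 11.00
  Northeast: 2.00
  South: 3.00
  Southwest: 6.50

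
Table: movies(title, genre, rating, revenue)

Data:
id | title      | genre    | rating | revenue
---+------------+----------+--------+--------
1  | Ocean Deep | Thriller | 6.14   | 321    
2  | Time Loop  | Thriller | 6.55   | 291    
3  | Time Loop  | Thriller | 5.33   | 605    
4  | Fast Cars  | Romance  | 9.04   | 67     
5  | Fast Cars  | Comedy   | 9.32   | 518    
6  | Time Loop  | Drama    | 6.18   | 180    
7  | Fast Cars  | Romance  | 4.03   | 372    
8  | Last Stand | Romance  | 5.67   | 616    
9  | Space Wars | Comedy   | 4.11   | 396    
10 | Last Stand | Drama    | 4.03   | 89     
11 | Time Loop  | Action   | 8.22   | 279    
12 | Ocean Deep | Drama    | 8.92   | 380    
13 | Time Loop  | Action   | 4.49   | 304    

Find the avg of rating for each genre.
SELECT genre, AVG(rating) as result
FROM movies
GROUP BY genre

Result:
  Action: 6.36
  Comedy: 6.72
  Drama: 6.38
  Romance: 6.25
  Thriller: 6.01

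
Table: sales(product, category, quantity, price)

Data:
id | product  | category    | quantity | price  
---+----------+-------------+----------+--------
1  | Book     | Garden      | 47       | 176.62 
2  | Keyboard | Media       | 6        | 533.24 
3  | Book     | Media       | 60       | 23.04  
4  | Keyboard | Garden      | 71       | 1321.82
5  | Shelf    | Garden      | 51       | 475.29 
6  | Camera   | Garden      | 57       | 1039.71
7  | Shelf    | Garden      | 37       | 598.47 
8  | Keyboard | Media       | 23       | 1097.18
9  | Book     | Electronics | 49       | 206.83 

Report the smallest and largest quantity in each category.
SELECT category, MIN(quantity), MAX(quantity)
FROM sales
GROUP BY category

Result:
  Electronics: min=49, max=49
  Garden: min=37, max=71
  Media: min=6, max=60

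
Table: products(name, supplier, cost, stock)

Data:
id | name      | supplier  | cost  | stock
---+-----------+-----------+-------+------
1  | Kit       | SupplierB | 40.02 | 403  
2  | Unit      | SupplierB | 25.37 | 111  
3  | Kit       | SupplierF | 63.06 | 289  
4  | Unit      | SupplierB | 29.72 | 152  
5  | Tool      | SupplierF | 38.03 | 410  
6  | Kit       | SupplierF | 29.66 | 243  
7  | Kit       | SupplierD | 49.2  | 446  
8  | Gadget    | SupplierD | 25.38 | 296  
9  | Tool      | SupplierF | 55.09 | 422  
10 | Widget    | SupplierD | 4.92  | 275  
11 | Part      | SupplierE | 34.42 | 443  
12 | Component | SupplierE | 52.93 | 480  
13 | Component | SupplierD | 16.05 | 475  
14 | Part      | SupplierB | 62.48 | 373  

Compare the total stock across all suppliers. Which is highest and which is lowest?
SELECT supplier, SUM(stock)
FROM products
GROUP BY supplier
ORDER BY SUM(stock)

All groups:
  SupplierE: 923
  SupplierB: 1039
  SupplierF: 1364
  SupplierD: 1492

Highest: SupplierD (1492)
Lowest: SupplierE (923)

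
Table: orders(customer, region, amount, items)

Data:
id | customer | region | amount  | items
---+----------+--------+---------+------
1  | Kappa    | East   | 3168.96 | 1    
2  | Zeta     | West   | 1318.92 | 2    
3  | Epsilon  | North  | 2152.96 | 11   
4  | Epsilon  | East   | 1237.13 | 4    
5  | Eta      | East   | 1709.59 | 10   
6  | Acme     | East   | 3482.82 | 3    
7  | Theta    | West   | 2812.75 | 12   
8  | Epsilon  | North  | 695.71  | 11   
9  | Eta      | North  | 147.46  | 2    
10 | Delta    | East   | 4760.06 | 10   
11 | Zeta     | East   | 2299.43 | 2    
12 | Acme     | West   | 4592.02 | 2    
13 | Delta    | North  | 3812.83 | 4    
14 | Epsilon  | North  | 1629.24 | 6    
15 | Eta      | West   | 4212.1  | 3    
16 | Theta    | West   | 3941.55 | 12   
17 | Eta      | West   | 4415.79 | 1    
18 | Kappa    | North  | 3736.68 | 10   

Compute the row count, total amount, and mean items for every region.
SELECT region,
       COUNT(*) as cnt,
       SUM(amount) as total_amount,
       AVG(items) as avg_items
FROM orders
GROUP BY region

Result:
  East: 6 records, 16657.99 total amount, 5.00 avg items
  North: 6 records, 12174.88 total amount, 7.33 avg items
  West: 6 records, 21293.13 total amount, 5.33 avg items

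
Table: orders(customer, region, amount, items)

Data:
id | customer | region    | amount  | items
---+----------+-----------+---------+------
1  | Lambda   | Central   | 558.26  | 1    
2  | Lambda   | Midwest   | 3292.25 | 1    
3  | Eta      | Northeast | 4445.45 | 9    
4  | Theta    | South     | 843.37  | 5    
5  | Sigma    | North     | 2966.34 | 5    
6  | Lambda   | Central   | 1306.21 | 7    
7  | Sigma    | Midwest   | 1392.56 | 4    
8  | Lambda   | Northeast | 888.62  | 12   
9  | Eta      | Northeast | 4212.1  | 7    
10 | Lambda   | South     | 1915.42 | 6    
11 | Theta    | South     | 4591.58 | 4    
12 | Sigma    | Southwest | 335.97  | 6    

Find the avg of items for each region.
SELECT region, AVG(items) as result
FROM orders
GROUP BY region

Result:
  Central: 4.00
  Midwest: 2.50
  North: 5.00
  Northeast: 9.33
  South: 5.00
  Southwest: 6.00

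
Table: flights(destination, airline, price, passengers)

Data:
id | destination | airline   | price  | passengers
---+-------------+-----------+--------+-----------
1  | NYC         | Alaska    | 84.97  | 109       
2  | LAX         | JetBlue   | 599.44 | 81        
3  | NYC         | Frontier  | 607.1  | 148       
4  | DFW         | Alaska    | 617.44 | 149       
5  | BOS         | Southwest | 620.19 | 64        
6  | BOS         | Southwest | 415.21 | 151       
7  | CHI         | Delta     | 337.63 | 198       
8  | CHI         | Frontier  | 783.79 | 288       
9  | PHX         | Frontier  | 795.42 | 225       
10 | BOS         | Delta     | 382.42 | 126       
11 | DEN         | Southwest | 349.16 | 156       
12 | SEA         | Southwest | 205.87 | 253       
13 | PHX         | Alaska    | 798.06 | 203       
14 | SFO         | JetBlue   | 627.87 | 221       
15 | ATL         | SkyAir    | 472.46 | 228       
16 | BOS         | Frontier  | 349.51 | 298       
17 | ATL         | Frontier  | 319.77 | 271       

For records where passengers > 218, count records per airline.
SELECT airline, COUNT(*)
FROM flights
WHERE passengers > 218
GROUP BY airline

Note: WHERE filters rows before grouping.

Result:
  Frontier: 4
  JetBlue: 1
  SkyAir: 1
  Southwest: 1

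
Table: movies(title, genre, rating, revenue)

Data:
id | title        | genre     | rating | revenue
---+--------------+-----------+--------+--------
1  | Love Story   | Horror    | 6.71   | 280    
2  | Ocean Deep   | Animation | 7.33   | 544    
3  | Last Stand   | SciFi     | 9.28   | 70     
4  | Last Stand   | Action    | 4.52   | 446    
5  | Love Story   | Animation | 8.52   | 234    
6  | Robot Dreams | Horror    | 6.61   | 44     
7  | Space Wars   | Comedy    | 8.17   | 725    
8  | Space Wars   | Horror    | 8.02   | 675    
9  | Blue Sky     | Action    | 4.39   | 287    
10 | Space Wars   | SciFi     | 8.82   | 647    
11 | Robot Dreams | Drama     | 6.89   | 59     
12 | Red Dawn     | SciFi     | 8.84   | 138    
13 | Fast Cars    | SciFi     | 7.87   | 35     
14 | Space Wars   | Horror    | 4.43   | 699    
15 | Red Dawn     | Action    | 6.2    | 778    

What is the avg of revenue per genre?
SELECT genre, AVG(revenue) as result
FROM movies
GROUP BY genre

Result:
  Action: 503.67
  Animation: 389.00
  Comedy: 725.00
  Drama: 59.00
  Horror: 424.50
  SciFi: 222.50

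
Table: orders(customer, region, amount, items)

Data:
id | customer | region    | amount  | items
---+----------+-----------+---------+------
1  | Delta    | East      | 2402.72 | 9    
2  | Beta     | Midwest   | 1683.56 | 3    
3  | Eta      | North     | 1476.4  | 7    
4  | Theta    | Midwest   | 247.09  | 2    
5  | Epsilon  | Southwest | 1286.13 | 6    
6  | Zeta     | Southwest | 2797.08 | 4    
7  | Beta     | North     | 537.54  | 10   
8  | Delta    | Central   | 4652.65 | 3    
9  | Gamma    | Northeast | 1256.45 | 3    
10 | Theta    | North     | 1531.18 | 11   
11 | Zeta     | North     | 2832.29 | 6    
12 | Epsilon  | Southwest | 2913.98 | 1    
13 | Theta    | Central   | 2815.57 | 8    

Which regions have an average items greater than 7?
SELECT region, AVG(items)
FROM orders
GROUP BY region
HAVING AVG(items) > 7

Result:
  East: avg=9.00
  North: avg=8.50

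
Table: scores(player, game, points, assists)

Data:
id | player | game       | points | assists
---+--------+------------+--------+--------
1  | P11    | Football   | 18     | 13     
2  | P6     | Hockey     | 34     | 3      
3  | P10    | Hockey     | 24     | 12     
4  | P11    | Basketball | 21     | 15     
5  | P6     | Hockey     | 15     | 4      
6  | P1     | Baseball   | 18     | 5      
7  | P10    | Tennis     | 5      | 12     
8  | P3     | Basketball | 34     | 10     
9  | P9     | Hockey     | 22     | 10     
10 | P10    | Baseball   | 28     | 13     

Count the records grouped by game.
SELECT game, COUNT(*) as count
FROM scores
GROUP BY game

Result:
  Baseball: 2
  Basketball: 2
  Football: 1
  Hockey: 4
  Tennis: 1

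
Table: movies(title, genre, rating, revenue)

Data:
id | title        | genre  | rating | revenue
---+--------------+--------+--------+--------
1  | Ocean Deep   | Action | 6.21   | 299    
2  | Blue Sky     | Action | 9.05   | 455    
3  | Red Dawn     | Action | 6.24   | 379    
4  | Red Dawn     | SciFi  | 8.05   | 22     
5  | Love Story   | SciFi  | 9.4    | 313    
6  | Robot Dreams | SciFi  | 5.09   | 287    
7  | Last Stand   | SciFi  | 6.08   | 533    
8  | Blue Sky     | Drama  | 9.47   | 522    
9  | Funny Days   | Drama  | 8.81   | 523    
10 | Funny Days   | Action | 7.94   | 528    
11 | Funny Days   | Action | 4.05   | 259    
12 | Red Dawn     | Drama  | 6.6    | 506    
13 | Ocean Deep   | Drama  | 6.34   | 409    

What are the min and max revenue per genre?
SELECT genre, MIN(revenue), MAX(revenue)
FROM movies
GROUP BY genre

Result:
  Action: min=259, max=528
  Drama: min=409, max=523
  SciFi: min=22, max=533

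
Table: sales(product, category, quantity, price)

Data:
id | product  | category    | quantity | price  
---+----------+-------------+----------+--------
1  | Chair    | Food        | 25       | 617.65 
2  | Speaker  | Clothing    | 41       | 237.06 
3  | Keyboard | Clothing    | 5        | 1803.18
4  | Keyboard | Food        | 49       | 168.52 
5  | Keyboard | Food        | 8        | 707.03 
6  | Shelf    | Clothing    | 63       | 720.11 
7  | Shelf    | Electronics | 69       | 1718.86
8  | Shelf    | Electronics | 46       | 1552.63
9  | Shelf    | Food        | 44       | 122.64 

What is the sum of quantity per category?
SELECT category, SUM(quantity) as result
FROM sales
GROUP BY category

Result:
  Clothing: 109
  Electronics: 115
  Food: 126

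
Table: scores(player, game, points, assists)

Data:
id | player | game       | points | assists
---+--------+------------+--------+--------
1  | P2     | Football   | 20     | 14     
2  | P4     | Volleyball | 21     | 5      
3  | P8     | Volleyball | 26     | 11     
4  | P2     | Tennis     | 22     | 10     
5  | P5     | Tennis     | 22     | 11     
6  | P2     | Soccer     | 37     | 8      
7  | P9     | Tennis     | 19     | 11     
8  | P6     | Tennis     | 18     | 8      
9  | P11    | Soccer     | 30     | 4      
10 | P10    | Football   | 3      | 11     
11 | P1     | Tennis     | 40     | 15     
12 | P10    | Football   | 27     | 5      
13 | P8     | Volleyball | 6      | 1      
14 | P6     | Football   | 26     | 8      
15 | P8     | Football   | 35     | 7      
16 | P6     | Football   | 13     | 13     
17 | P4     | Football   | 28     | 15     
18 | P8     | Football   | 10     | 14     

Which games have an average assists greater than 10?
SELECT game, AVG(assists)
FROM scores
GROUP BY game
HAVING AVG(assists) > 10

Result:
  Football: avg=10.88
  Tennis: avg=11.00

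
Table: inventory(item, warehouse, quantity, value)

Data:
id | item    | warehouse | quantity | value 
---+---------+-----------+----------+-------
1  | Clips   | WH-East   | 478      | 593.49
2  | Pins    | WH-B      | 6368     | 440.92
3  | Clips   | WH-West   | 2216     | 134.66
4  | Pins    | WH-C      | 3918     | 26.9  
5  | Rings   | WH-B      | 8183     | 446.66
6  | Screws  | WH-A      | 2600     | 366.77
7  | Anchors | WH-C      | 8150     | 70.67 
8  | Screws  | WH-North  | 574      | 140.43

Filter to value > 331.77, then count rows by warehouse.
SELECT warehouse, COUNT(*)
FROM inventory
WHERE value > 331.77
GROUP BY warehouse

Note: WHERE filters rows before grouping.

Result:
  WH-A: 1
  WH-B: 2
  WH-East: 1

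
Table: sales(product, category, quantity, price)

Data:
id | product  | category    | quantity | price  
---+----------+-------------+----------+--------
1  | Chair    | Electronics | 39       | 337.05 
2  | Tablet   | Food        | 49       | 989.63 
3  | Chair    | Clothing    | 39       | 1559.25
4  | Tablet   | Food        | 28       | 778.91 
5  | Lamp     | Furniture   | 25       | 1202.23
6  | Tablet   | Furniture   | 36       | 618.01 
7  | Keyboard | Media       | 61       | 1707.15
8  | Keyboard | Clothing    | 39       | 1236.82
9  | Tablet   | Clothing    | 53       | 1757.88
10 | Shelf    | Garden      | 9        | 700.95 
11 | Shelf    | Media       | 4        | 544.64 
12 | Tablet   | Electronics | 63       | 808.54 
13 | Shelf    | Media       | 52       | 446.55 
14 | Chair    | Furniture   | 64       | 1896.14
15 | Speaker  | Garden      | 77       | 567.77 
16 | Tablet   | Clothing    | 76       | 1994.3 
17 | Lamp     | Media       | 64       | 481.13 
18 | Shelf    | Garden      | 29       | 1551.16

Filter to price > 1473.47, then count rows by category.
SELECT category, COUNT(*)
FROM sales
WHERE price > 1473.47
GROUP BY category

Note: WHERE filters rows before grouping.

Result:
  Clothing: 3
  Furniture: 1
  Garden: 1
  Media: 1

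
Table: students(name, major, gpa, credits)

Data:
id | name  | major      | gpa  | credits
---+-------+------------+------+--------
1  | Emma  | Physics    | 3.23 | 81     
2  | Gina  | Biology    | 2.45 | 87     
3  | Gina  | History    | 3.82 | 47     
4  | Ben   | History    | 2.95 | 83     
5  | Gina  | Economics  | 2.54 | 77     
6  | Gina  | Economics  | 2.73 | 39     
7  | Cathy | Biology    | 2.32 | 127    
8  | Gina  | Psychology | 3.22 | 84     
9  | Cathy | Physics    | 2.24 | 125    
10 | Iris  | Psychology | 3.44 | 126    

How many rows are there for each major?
SELECT major, COUNT(*) as count
FROM students
GROUP BY major

Result:
  Biology: 2
  Economics: 2
  History: 2
  Physics: 2
  Psychology: 2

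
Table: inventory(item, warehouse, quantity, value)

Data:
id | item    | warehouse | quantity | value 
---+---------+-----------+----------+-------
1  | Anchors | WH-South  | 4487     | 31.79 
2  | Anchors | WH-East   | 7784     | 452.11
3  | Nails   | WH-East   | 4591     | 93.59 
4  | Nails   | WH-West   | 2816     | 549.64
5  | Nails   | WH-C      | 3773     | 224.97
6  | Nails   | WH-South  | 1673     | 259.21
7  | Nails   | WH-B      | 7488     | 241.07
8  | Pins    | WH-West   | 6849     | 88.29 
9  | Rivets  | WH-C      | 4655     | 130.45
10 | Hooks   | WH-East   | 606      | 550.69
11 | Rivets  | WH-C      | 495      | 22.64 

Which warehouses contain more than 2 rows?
SELECT warehouse, COUNT(*) as cnt
FROM inventory
GROUP BY warehouse
HAVING COUNT(*) > 2

Result:
  WH-C: 3
  WH-East: 3

Note: HAVING filters groups after aggregation, WHERE filters rows before.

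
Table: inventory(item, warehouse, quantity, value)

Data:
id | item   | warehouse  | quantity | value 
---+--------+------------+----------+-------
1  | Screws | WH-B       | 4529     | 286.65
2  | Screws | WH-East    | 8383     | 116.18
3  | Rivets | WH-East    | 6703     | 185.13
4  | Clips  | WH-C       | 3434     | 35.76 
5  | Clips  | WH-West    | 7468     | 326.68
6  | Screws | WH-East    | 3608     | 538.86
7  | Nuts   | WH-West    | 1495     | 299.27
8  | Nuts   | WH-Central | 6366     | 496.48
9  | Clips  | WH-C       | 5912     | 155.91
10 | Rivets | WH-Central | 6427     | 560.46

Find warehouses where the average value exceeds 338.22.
SELECT warehouse, AVG(value)
FROM inventory
GROUP BY warehouse
HAVING AVG(value) > 338.22

Result:
  WH-Central: avg=528.47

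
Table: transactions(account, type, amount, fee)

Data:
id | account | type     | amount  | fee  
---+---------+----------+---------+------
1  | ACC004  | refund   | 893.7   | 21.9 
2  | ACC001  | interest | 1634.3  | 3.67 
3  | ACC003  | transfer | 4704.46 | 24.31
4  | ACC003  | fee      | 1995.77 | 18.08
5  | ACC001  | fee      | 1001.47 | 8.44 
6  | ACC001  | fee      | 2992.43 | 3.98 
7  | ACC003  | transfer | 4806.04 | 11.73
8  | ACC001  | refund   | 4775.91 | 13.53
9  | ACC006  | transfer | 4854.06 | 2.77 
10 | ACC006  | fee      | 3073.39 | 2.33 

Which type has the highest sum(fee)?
SELECT type, SUM(fee) as val
FROM transactions
GROUP BY type
ORDER BY val DESC
LIMIT 1

Result: transfer with sum(fee) = 38.81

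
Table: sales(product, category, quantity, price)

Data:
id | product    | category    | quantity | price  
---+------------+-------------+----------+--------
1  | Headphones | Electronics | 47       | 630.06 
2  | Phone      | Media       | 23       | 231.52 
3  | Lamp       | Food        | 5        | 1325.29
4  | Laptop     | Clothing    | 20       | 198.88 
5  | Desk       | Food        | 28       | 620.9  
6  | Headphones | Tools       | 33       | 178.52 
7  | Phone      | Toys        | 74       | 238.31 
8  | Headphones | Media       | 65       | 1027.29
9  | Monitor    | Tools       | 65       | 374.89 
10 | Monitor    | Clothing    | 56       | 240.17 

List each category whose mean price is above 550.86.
SELECT category, AVG(price)
FROM sales
GROUP BY category
HAVING AVG(price) > 550.86

Result:
  Electronics: avg=630.06
  Food: avg=973.10
  Media: avg=629.41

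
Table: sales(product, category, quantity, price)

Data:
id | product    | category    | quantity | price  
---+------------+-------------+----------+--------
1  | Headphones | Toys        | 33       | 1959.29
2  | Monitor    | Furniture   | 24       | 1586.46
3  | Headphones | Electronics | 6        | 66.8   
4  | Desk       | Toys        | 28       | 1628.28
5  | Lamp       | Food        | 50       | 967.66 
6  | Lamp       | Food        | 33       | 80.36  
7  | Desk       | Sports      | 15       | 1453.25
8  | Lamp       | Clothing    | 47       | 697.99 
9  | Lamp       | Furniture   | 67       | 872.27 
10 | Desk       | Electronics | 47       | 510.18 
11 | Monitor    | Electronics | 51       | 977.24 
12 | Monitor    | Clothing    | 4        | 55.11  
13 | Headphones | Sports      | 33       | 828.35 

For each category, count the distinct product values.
SELECT category, COUNT(DISTINCT product)
FROM sales
GROUP BY category

Result:
  Clothing: 2 distinct
  Electronics: 3 distinct
  Food: 1 distinct
  Furniture: 2 distinct
  Sports: 2 distinct
  Toys: 2 distinct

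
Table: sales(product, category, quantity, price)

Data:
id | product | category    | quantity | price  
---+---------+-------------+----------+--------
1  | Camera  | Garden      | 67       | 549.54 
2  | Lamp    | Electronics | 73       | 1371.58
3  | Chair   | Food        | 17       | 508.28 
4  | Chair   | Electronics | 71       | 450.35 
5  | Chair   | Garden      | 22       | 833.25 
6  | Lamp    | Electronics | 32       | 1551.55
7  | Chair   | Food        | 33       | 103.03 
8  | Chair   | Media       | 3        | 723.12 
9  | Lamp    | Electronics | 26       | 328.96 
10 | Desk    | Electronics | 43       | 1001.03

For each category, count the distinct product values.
SELECT category, COUNT(DISTINCT product)
FROM sales
GROUP BY category

Result:
  Electronics: 3 distinct
  Food: 1 distinct
  Garden: 2 distinct
  Media: 1 distinct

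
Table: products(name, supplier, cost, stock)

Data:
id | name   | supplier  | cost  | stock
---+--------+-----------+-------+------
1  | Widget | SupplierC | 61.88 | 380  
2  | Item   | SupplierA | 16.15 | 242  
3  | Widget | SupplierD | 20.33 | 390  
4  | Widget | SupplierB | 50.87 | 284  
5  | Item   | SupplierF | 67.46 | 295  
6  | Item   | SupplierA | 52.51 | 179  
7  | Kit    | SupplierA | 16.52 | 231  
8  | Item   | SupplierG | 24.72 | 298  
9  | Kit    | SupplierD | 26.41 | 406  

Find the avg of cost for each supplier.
SELECT supplier, AVG(cost) as result
FROM products
GROUP BY supplier

Result:
  SupplierA: 28.39
  SupplierB: 50.87
  SupplierC: 61.88
  SupplierD: 23.37
  SupplierF: 67.46
  SupplierG: 24.72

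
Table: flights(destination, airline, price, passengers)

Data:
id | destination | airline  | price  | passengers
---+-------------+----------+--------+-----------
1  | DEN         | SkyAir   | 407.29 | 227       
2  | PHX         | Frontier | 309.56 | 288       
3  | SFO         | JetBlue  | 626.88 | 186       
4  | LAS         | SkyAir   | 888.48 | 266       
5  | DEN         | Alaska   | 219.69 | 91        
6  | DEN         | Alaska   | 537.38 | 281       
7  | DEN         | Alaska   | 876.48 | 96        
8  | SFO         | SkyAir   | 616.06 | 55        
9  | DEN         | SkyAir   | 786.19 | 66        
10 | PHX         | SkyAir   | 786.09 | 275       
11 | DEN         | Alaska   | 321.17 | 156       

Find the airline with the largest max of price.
SELECT airline, MAX(price) as val
FROM flights
GROUP BY airline
ORDER BY val DESC
LIMIT 1

Result: SkyAir with max(price) = 888.48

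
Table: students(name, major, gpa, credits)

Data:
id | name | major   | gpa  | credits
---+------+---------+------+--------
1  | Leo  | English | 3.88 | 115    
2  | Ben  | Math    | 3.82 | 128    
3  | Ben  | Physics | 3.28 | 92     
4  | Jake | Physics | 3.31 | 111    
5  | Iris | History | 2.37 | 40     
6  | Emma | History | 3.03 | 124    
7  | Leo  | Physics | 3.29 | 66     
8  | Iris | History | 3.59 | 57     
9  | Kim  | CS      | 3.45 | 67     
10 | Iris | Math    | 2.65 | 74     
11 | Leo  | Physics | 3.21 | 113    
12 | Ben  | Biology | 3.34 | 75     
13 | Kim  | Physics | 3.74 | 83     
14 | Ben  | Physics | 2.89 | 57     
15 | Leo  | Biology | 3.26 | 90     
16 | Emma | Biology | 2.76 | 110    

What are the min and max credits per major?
SELECT major, MIN(credits), MAX(credits)
FROM students
GROUP BY major

Result:
  Biology: min=75, max=110
  CS: min=67, max=67
  English: min=115, max=115
  History: min=40, max=124
  Math: min=74, max=128
  Physics: min=57, max=113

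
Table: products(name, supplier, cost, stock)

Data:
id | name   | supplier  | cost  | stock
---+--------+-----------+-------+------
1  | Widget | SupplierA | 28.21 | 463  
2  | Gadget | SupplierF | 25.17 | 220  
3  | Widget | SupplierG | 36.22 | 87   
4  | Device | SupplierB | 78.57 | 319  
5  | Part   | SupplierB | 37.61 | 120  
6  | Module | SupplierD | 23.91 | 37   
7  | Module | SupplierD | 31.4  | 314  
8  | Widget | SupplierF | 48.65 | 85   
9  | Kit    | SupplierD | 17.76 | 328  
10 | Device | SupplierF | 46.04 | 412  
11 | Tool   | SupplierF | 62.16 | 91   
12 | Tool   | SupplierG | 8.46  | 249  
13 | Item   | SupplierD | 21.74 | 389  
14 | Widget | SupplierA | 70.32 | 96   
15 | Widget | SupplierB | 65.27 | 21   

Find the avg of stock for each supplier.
SELECT supplier, AVG(stock) as result
FROM products
GROUP BY supplier

Result:
  SupplierA: 279.50
  SupplierB: 153.33
  SupplierD: 267.00
  SupplierF: 202.00
  SupplierG: 168.00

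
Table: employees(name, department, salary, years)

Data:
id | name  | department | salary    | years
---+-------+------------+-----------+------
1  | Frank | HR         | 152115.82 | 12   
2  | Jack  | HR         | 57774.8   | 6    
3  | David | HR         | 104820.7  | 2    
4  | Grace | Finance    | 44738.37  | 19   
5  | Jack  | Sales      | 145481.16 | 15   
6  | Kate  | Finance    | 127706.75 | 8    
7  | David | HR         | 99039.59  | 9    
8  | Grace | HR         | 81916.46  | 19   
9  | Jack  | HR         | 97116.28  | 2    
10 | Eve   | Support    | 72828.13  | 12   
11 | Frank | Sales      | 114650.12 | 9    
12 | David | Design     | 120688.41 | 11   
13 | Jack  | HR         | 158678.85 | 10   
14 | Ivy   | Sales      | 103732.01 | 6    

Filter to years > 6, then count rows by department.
SELECT department, COUNT(*)
FROM employees
WHERE years > 6
GROUP BY department

Note: WHERE filters rows before grouping.

Result:
  Design: 1
  Finance: 2
  HR: 4
  Sales: 2
  Support: 1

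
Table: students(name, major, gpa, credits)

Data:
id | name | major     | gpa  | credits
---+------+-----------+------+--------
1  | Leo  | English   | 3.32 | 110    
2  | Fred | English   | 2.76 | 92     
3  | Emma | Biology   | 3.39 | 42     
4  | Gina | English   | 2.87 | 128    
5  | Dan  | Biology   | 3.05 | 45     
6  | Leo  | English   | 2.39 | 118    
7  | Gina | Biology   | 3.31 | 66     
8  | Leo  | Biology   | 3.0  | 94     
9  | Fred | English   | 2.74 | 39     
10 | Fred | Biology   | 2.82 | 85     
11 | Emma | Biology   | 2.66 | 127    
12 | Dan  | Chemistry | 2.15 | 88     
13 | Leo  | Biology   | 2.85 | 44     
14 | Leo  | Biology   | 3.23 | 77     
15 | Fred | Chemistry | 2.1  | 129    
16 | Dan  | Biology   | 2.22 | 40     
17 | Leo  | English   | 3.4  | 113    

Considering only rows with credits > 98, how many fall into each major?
SELECT major, COUNT(*)
FROM students
WHERE credits > 98
GROUP BY major

Note: WHERE filters rows before grouping.

Result:
  Biology: 1
  Chemistry: 1
  English: 4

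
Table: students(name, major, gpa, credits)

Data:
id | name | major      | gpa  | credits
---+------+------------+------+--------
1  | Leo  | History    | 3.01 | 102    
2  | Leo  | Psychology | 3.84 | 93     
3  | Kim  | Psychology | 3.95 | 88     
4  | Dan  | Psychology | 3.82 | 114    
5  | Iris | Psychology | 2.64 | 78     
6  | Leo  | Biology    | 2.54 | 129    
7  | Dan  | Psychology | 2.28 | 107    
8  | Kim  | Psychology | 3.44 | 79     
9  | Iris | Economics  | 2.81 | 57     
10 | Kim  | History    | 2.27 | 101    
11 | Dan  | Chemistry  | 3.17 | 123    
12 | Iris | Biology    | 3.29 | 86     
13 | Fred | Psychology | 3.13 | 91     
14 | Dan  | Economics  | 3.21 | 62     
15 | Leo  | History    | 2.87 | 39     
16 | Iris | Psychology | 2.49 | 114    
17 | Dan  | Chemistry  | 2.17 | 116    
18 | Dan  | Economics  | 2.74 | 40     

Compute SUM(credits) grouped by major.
SELECT major, SUM(credits) as result
FROM students
GROUP BY major

Result:
  Biology: 215
  Chemistry: 239
  Economics: 159
  History: 242
  Psychology: 764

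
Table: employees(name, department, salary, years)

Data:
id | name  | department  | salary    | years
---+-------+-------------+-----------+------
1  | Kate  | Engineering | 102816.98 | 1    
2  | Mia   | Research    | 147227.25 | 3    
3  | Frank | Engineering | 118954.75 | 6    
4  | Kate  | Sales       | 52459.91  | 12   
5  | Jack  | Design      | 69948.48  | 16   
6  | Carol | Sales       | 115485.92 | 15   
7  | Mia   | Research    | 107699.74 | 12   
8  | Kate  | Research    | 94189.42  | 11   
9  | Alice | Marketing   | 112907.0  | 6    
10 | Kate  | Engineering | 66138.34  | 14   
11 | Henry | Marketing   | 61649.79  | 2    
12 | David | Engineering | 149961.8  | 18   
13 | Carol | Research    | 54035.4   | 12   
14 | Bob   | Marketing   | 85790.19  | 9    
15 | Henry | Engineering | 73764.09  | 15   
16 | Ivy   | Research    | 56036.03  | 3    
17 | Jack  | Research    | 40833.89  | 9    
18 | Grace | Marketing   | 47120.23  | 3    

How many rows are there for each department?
SELECT department, COUNT(*) as count
FROM employees
GROUP BY department

Result:
  Design: 1
  Engineering: 5
  Marketing: 4
  Research: 6
  Sales: 2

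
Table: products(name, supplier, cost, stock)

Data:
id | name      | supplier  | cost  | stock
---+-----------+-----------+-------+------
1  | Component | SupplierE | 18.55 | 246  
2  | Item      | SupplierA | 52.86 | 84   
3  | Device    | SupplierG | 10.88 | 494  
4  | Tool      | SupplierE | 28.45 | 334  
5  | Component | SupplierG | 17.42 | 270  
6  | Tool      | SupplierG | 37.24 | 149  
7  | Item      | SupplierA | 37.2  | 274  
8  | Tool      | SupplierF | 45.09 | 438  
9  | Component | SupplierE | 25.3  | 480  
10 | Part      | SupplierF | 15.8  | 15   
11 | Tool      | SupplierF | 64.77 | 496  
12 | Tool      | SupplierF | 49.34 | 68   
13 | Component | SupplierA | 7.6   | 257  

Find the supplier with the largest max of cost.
SELECT supplier, MAX(cost) as val
FROM products
GROUP BY supplier
ORDER BY val DESC
LIMIT 1

Result: SupplierF with max(cost) = 64.77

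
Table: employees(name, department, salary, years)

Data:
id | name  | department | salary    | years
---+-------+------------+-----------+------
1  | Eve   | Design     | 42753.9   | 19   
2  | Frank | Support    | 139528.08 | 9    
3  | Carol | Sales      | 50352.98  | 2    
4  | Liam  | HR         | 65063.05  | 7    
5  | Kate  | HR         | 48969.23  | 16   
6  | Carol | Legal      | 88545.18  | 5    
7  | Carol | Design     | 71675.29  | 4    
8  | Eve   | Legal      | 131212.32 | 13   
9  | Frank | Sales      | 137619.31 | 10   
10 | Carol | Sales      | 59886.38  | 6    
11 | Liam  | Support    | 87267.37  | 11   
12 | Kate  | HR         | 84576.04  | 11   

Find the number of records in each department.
SELECT department, COUNT(*) as count
FROM employees
GROUP BY department

Result:
  Design: 2
  HR: 3
  Legal: 2
  Sales: 3
  Support: 2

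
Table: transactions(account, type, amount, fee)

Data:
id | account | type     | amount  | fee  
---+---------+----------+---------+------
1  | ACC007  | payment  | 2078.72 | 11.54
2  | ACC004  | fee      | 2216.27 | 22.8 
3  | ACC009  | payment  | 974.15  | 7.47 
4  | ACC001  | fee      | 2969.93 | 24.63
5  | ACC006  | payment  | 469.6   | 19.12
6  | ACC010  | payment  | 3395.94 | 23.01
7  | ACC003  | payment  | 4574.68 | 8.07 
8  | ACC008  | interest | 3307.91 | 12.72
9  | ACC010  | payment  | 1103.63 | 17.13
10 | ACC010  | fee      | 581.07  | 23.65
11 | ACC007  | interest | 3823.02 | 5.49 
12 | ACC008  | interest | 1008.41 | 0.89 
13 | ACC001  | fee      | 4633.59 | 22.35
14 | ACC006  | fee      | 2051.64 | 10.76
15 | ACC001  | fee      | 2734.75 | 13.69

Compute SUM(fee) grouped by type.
SELECT type, SUM(fee) as result
FROM transactions
GROUP BY type

Result:
  fee: 117.88
  interest: 19.10
  payment: 86.34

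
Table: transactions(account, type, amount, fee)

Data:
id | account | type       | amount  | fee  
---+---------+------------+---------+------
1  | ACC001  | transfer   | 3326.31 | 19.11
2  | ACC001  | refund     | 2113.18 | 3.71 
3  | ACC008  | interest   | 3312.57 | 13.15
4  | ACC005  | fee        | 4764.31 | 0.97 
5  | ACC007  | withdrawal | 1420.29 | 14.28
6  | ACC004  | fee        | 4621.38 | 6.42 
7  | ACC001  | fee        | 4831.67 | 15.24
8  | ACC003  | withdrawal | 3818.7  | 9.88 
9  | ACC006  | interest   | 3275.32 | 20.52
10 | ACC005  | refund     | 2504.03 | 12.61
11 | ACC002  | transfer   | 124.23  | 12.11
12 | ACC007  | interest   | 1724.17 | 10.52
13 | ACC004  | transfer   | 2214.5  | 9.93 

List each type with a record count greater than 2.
SELECT type, COUNT(*) as cnt
FROM transactions
GROUP BY type
HAVING COUNT(*) > 2

Result:
  fee: 3
  interest: 3
  transfer: 3

Note: HAVING filters groups after aggregation, WHERE filters rows before.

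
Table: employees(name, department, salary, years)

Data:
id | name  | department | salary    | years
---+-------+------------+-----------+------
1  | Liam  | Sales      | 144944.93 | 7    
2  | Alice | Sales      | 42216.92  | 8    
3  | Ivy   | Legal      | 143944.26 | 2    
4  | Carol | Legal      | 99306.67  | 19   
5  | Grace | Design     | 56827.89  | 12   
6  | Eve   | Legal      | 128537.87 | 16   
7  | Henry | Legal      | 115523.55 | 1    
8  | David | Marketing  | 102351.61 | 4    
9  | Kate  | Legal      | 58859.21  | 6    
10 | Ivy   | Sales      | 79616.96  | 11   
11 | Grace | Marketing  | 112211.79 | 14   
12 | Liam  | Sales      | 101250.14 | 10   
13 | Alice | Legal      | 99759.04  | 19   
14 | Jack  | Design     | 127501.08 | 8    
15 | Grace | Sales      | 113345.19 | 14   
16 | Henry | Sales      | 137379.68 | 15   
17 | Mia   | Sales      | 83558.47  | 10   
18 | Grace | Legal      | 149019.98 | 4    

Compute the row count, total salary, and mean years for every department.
SELECT department,
       COUNT(*) as cnt,
       SUM(salary) as total_salary,
       AVG(years) as avg_years
FROM employees
GROUP BY department

Result:
  Design: 2 records, 184328.97 total salary, 10.00 avg years
  Legal: 7 records, 794950.58 total salary, 9.57 avg years
  Marketing: 2 records, 214563.40 total salary, 9.00 avg years
  Sales: 7 records, 702312.29 total salary, 10.71 avg years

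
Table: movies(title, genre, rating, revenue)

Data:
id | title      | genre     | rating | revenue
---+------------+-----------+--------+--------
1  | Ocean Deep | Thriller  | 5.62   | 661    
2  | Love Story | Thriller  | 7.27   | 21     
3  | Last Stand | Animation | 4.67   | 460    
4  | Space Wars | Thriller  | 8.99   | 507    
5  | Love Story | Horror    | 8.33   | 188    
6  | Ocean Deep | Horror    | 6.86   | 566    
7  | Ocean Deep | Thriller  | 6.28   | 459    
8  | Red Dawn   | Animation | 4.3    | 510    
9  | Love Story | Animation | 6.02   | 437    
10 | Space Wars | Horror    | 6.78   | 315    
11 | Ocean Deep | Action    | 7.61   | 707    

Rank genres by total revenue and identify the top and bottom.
SELECT genre, SUM(revenue)
FROM movies
GROUP BY genre
ORDER BY SUM(revenue)

All groups:
  Action: 707
  Horror: 1069
  Animation: 1407
  Thriller: 1648

Highest: Thriller (1648)
Lowest: Action (707)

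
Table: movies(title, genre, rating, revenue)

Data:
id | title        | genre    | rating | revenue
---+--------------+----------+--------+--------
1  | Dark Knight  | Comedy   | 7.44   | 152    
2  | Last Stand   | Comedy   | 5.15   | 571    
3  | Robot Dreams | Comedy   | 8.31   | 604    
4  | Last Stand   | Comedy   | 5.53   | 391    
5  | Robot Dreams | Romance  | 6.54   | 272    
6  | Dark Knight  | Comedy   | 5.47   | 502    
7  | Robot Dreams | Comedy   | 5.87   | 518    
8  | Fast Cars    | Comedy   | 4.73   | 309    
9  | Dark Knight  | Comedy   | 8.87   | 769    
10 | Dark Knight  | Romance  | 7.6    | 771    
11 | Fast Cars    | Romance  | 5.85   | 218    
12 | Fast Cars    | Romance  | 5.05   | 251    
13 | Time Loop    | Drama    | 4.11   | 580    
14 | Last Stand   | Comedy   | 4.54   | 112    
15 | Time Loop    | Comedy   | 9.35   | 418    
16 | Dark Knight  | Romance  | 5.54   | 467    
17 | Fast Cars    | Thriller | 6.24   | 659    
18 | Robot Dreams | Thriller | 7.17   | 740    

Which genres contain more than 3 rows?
SELECT genre, COUNT(*) as cnt
FROM movies
GROUP BY genre
HAVING COUNT(*) > 3

Result:
  Comedy: 10
  Romance: 5

Note: HAVING filters groups after aggregation, WHERE filters rows before.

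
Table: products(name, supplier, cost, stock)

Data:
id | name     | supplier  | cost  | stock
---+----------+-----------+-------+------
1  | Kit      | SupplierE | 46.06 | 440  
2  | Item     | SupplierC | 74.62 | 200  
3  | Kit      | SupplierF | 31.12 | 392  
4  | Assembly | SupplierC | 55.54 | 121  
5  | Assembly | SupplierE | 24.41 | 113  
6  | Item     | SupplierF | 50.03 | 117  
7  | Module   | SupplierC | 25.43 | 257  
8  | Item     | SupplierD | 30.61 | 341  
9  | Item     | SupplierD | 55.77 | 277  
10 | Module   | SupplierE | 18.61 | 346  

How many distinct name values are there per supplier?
SELECT supplier, COUNT(DISTINCT name)
FROM products
GROUP BY supplier

Result:
  SupplierC: 3 distinct
  SupplierD: 1 distinct
  SupplierE: 3 distinct
  SupplierF: 2 distinct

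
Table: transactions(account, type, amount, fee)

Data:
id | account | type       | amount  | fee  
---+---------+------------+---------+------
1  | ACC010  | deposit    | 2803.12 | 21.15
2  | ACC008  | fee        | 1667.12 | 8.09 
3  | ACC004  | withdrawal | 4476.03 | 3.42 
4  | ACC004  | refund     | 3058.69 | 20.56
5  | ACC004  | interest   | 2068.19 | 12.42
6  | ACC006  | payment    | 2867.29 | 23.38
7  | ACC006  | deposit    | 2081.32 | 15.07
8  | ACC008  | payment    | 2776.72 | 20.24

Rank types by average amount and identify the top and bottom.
SELECT type, AVG(amount)
FROM transactions
GROUP BY type
ORDER BY AVG(amount)

All groups:
  fee: 1667.12
  interest: 2068.19
  deposit: 2442.22
  payment: 2822.01
  refund: 3058.69
  withdrawal: 4476.03

Highest: withdrawal (4476.03)
Lowest: fee (1667.12)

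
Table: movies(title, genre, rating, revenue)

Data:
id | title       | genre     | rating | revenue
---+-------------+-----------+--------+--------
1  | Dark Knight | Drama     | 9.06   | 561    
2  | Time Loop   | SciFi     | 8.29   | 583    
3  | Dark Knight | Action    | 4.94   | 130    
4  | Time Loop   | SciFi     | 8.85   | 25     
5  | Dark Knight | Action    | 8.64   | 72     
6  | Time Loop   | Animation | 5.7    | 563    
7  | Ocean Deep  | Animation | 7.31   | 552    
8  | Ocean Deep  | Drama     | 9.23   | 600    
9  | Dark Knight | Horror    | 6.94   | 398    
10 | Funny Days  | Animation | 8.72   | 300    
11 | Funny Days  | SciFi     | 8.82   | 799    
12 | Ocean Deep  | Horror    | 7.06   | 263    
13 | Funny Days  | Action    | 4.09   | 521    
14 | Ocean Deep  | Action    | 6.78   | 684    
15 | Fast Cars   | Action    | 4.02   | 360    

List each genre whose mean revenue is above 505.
SELECT genre, AVG(revenue)
FROM movies
GROUP BY genre
HAVING AVG(revenue) > 505

Result:
  Drama: avg=580.50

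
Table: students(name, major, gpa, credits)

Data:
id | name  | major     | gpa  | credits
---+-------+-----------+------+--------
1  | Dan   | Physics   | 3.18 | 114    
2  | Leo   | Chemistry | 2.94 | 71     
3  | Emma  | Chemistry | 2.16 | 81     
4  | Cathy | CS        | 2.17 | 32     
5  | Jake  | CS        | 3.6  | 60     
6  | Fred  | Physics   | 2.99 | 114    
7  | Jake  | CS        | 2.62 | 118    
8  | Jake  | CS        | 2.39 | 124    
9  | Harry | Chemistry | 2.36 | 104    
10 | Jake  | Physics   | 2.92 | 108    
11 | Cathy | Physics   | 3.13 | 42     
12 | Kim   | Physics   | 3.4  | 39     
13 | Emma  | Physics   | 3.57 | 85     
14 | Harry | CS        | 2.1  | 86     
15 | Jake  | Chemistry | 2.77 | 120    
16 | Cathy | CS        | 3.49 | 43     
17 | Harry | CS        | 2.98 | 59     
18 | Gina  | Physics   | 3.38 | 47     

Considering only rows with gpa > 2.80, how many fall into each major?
SELECT major, COUNT(*)
FROM students
WHERE gpa > 2.80
GROUP BY major

Note: WHERE filters rows before grouping.

Result:
  CS: 3
  Chemistry: 1
  Physics: 7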